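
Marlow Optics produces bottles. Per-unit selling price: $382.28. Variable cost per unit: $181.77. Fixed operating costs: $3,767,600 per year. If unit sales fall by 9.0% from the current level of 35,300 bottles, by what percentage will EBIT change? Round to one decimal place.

Contribution at this volume is 35,300 × $200.51 = $7,078,003.00.
EBIT = $7,078,003.00 − $3,767,600 = $3,310,403.00.
Degree of operating leverage = $7,078,003.00 / $3,310,403.00 = 2.1381.
Operating income changes by 2.1381 × -9.0% = -19.2%.

-19.2%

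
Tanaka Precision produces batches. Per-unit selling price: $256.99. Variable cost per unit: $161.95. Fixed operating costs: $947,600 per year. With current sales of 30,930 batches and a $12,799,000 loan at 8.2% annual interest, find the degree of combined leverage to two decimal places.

3.12

At 30,930 units, contribution = 30,930 × $95.04 = $2,939,587.20.
Subtracting fixed costs: EBIT = $2,939,587.20 − $947,600 = $1,991,987.20. Interest = $1,049,518.00, so EBIT − I = $942,469.20.
DCL = contribution ÷ (EBIT − I) = $2,939,587.20 ÷ $942,469.20 = 3.1190.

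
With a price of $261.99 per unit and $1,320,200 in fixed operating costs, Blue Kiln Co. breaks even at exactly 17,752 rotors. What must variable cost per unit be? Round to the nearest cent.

At break-even, FC = Q × (P − VC), so P − VC = $1,320,200 ÷ 17,752 = $74.3691.
Variable cost per unit = $261.99 − $74.3691 = $187.62.

$187.62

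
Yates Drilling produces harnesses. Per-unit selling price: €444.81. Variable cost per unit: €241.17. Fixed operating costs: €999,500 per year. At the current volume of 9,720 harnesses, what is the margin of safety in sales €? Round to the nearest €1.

Each unit contributes €444.81 − €241.17 = €203.64. Break-even units = €999,500 ÷ €203.64 = 4,908.17; break-even revenue = 4,908.17 × €444.81 = €2,183,203.67.
Current sales = 9,720 × €444.81 = €4,323,553.20.
Margin of safety = €4,323,553.20 − €2,183,203.67 = €2,140,350.

€2,140,350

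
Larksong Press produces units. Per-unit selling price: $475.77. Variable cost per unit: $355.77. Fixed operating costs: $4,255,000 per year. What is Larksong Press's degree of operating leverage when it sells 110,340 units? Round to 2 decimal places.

1.47

At 110,340 units, contribution = 110,340 × $120.00 = $13,240,800.00.
EBIT = $13,240,800.00 − $4,255,000 = $8,985,800.00.
DOL = contribution ÷ EBIT = $13,240,800.00 ÷ $8,985,800.00 = 1.4735.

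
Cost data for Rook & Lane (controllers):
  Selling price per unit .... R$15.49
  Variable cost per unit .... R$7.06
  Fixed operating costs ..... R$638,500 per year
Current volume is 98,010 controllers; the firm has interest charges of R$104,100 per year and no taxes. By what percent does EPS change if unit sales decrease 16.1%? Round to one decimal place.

-159.1%

Contribution at this volume is 98,010 × R$8.43 = R$826,224.30.
Operating income = contribution − fixed costs = R$826,224.30 − R$638,500 = R$187,724.30.
Interest = R$104,100.00, so EBIT − I = R$83,624.30.
Degree of combined leverage = contribution ÷ (EBIT − I) = R$826,224.30 ÷ R$83,624.30 = 9.8802.
EPS therefore changes by 9.8802 × (-16.1%) = -159.1%.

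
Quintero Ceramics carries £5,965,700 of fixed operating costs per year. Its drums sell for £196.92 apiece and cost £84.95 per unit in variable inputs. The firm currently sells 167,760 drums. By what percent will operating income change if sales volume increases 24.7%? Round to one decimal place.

At 167,760 units, contribution = 167,760 × £111.97 = £18,784,087.20.
Subtracting fixed costs: EBIT = £18,784,087.20 − £5,965,700 = £12,818,387.20.
DOL = contribution ÷ EBIT = £18,784,087.20 ÷ £12,818,387.20 = 1.4654.
%ΔEBIT = DOL × %ΔSales = 1.4654 × +24.7% = +36.2%.

+36.2%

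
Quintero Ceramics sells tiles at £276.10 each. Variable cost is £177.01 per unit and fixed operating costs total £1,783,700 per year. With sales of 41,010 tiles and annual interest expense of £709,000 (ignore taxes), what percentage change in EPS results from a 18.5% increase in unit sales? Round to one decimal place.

+47.9%

Contribution at this volume is 41,010 × £99.09 = £4,063,680.90.
EBIT = £4,063,680.90 − £1,783,700 = £2,279,980.90.
After interest of £709,000.00, pre-tax earnings = £1,570,980.90.
DCL = total CM / (EBIT − I) = £4,063,680.90 / £1,570,980.90 = 2.5867.
%ΔEPS = DCL × %ΔSales = 2.5867 × +18.5% = +47.9%.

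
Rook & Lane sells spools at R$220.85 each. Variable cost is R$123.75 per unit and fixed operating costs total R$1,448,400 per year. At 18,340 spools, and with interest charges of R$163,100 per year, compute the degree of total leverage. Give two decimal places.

At 18,340 units, contribution = 18,340 × R$97.10 = R$1,780,814.00.
Subtracting fixed costs: EBIT = R$1,780,814.00 − R$1,448,400 = R$332,414.00. Interest = R$163,100.00, so EBIT − I = R$169,314.00.
Degree of total leverage = total CM / (EBIT − interest) = R$1,780,814.00 / R$169,314.00 = 10.5178.

10.52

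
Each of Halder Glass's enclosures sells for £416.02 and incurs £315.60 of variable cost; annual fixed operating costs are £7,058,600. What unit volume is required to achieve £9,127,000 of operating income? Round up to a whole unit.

161,180 enclosures

Each unit contributes £416.02 − £315.60 = £100.42.
Required volume = (fixed costs + target profit) ÷ CM = (£7,058,600 + £9,127,000) ÷ £100.42 = 161,179.05, so 161,180 enclosures.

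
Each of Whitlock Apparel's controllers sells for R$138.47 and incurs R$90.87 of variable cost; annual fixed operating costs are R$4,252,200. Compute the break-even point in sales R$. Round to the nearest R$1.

CM per unit = R$138.47 − R$90.87 = R$47.60; CM ratio = R$47.60 / R$138.47 = 0.3438.
Break-even sales = FC ÷ CM ratio = R$4,252,200 × R$138.47 / R$47.60 = R$12,369,793.

R$12,369,793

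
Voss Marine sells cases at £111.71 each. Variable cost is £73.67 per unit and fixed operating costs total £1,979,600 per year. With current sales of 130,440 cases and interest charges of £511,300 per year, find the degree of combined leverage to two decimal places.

2.01

At 130,440 units, contribution = 130,440 × £38.04 = £4,961,937.60.
EBIT = £4,961,937.60 − £1,979,600 = £2,982,337.60. Interest = £511,300.00, so EBIT − I = £2,471,037.60.
DCL = contribution ÷ (EBIT − I) = £4,961,937.60 ÷ £2,471,037.60 = 2.0080.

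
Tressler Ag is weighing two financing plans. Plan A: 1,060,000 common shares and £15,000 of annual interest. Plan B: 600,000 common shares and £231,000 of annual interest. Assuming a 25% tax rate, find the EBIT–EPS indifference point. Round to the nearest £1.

At indifference, (EBIT − 15,000)(1 − t)/1,060,000 = (EBIT − 231,000)(1 − t)/600,000.
Cancelling (1 − t) and cross-multiplying: 600,000·(EBIT − 15,000) = 1,060,000·(EBIT − 231,000).
EBIT × (1,060,000 − 600,000) = 231,000 × 1,060,000 − 15,000 × 600,000 = 235,860,000,000, so EBIT = 235,860,000,000 ÷ 460,000 = 512,739.13.

£512,739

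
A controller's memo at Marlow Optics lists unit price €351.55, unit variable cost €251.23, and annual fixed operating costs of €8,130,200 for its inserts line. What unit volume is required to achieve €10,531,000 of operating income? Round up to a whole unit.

Unit CM = price − variable cost = €351.55 − €251.23 = €100.32.
Required volume = (fixed costs + target profit) ÷ CM = (€8,130,200 + €10,531,000) ÷ €100.32 = 186,016.75, so 186,017 inserts.

186,017 inserts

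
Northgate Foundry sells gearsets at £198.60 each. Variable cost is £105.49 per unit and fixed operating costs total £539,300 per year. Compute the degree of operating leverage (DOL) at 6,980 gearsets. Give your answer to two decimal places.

5.88

Contribution at this volume is 6,980 × £93.11 = £649,907.80.
Subtracting fixed costs: EBIT = £649,907.80 − £539,300 = £110,607.80.
DOL = contribution ÷ EBIT = £649,907.80 ÷ £110,607.80 = 5.8758.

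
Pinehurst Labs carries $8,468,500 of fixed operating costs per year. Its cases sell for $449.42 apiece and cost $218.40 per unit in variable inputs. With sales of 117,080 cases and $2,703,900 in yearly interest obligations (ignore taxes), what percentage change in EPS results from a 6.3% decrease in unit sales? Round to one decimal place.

Contribution at this volume is 117,080 × $231.02 = $27,047,821.60.
EBIT = $27,047,821.60 − $8,468,500 = $18,579,321.60.
Interest = $2,703,900.00, so EBIT − I = $15,875,421.60.
DCL = total CM / (EBIT − I) = $27,047,821.60 / $15,875,421.60 = 1.7038.
%ΔEPS = DCL × %ΔSales = 1.7038 × -6.3% = -10.7%.

-10.7%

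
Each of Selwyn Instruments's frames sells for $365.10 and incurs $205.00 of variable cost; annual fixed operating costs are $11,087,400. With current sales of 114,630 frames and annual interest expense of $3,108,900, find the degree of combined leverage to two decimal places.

4.42

Contribution at this volume is 114,630 × $160.10 = $18,352,263.00.
Operating income = contribution − fixed costs = $18,352,263.00 − $11,087,400 = $7,264,863.00. Interest = $3,108,900.00, so EBIT − I = $4,155,963.00.
DCL = contribution ÷ (EBIT − I) = $18,352,263.00 ÷ $4,155,963.00 = 4.4159.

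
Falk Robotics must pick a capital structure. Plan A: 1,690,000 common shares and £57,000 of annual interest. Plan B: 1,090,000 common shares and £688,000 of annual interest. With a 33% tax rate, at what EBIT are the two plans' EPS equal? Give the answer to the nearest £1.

Set EPS_A = EPS_B: (EBIT − £57,000)(1 − 0.33) ÷ 1,690,000 = (EBIT − £688,000)(1 − 0.33) ÷ 1,090,000.
Cancelling (1 − t) and cross-multiplying: 1,090,000·(EBIT − 57,000) = 1,690,000·(EBIT − 688,000).
Solving, EBIT = (688,000·1,690,000 − 57,000·1,090,000) / (1,690,000 − 1,090,000) = 1,100,590,000,000 / 600,000 = 1,834,316.67.

£1,834,317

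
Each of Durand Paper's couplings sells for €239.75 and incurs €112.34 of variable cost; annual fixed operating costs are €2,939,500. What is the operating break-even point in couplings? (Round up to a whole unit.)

Each unit contributes €239.75 − €112.34 = €127.41.
Break-even volume = fixed costs ÷ CM per unit = €2,939,500 ÷ €127.41 = 23,071.19, so 23,072 couplings.

23,072 couplings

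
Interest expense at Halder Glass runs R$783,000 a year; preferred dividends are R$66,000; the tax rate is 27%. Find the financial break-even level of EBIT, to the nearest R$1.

Grossing the preferred dividend up to pre-tax terms: R$66,000 / (1 − 0.27) = R$90,410.96.
EPS = 0 when EBIT covers interest plus the pre-tax preferred burden: R$783,000 + R$90,410.96 = R$873,410.96.

R$873,411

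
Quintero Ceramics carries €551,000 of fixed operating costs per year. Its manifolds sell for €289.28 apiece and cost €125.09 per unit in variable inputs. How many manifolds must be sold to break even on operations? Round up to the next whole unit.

3,356 manifolds

Each unit contributes €289.28 − €125.09 = €164.19.
Break-even Q = €551,000 / €164.19 = 3,355.87 → 3,356 manifolds.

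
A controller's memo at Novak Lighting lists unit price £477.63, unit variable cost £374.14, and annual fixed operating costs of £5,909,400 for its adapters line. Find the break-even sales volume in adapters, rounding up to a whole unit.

57,102 adapters

Unit CM = price − variable cost = £477.63 − £374.14 = £103.49.
Units to break even: £5,909,400 ÷ £103.49 = 57,101.17, rounded up to 57,102.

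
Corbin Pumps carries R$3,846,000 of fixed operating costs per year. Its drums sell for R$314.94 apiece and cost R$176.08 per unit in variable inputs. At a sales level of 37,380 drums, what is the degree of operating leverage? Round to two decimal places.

Total contribution margin = 37,380 × R$138.86 = R$5,190,586.80.
Subtracting fixed costs: EBIT = R$5,190,586.80 − R$3,846,000 = R$1,344,586.80.
So DOL = total CM / EBIT = R$5,190,586.80 / R$1,344,586.80 = 3.8604.

3.86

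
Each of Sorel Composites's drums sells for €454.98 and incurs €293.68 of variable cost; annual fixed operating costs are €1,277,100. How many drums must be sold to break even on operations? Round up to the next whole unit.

Contribution margin per unit = €454.98 − €293.68 = €161.30.
Break-even volume = fixed costs ÷ CM per unit = €1,277,100 ÷ €161.30 = 7,917.54, so 7,918 drums.

7,918 drums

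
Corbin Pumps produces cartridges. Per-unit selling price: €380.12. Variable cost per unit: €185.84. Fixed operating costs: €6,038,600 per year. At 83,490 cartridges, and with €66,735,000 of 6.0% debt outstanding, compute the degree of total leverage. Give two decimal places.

Contribution at this volume is 83,490 × €194.28 = €16,220,437.20.
Subtracting fixed costs: EBIT = €16,220,437.20 − €6,038,600 = €10,181,837.20. Interest = €4,004,100.00.
DOL = €16,220,437.20 ÷ €10,181,837.20 = 1.5931; DFL = €10,181,837.20 ÷ €6,177,737.20 = 1.6481.
Combined leverage = 1.5931 × 1.6481 = 2.6256.

2.63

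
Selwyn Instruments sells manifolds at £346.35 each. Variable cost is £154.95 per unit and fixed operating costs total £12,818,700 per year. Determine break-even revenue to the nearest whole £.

CM per unit = £346.35 − £154.95 = £191.40; CM ratio = £191.40 / £346.35 = 0.5526.
Break-even revenue = fixed costs × price ÷ CM = £12,818,700 × £346.35 ÷ £191.40 = £23,196,221.

£23,196,221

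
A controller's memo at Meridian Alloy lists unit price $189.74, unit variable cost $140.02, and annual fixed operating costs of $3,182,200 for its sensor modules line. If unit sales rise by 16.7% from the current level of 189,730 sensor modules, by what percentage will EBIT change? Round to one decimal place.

At 189,730 units, contribution = 189,730 × $49.72 = $9,433,375.60.
Operating income = contribution − fixed costs = $9,433,375.60 − $3,182,200 = $6,251,175.60.
So DOL = total CM / EBIT = $9,433,375.60 / $6,251,175.60 = 1.5091.
Operating income changes by 1.5091 × +16.7% = +25.2%.

+25.2%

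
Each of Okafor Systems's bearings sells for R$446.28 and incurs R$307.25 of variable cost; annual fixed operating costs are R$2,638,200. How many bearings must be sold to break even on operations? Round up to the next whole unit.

Contribution margin per unit = R$446.28 − R$307.25 = R$139.03.
Break-even volume = fixed costs ÷ CM per unit = R$2,638,200 ÷ R$139.03 = 18,975.76, so 18,976 bearings.

18,976 bearings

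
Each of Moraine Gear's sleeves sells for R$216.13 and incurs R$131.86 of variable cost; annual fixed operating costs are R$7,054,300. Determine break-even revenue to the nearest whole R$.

Contribution margin per unit = R$216.13 − R$131.86 = R$84.27, a CM ratio of R$84.27 ÷ R$216.13 = 0.3899.
Break-even revenue = fixed costs × price ÷ CM = R$7,054,300 × R$216.13 ÷ R$84.27 = R$18,092,392.

R$18,092,392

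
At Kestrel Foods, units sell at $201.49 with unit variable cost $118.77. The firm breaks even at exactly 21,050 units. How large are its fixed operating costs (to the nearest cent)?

Contribution margin per unit = $201.49 − $118.77 = $82.72.
Since BE = FC / CM, FC = 21,050 × $82.72 = $1,741,256.00.

$1,741,256.00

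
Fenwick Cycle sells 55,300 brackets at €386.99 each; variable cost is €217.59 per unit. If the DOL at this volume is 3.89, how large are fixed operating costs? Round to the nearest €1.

€6,959,640

Contribution at this volume is 55,300 × €169.40 = €9,367,820.00.
DOL = contribution / EBIT, so EBIT = €9,367,820.00 / 3.89 = €2,408,179.95.
Fixed costs = CM − EBIT = €9,367,820.00 − €2,408,179.95 = €6,959,640.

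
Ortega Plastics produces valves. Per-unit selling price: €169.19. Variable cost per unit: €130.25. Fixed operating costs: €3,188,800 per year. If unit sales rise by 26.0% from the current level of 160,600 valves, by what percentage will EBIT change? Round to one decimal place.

+53.1%

Total contribution margin = 160,600 × €38.94 = €6,253,764.00.
EBIT = €6,253,764.00 − €3,188,800 = €3,064,964.00.
So DOL = total CM / EBIT = €6,253,764.00 / €3,064,964.00 = 2.0404.
Operating income changes by 2.0404 × +26.0% = +53.1%.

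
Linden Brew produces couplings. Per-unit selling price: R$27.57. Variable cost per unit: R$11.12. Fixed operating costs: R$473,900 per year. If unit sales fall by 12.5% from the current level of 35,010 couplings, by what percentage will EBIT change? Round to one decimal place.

Contribution at this volume is 35,010 × R$16.45 = R$575,914.50.
Operating income = contribution − fixed costs = R$575,914.50 − R$473,900 = R$102,014.50.
Degree of operating leverage = R$575,914.50 / R$102,014.50 = 5.6454.
%ΔEBIT = DOL × %ΔSales = 5.6454 × -12.5% = -70.6%.

-70.6%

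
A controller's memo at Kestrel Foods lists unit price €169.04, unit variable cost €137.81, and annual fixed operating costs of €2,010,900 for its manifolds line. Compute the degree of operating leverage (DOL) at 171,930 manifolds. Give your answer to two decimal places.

1.60

Contribution at this volume is 171,930 × €31.23 = €5,369,373.90.
Operating income = contribution − fixed costs = €5,369,373.90 − €2,010,900 = €3,358,473.90.
Degree of operating leverage = €5,369,373.90 / €3,358,473.90 = 1.5988.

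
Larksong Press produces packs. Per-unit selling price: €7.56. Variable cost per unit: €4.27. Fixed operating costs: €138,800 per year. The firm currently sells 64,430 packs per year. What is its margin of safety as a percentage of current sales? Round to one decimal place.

34.5%

Each unit contributes €7.56 − €4.27 = €3.29. Break-even units = €138,800 ÷ €3.29 = 42,188.45; break-even revenue = 42,188.45 × €7.56 = €318,944.68.
Current sales = 64,430 × €7.56 = €487,090.80.
Margin of safety = (€487,090.80 − €318,944.68) ÷ €487,090.80 = 34.5%.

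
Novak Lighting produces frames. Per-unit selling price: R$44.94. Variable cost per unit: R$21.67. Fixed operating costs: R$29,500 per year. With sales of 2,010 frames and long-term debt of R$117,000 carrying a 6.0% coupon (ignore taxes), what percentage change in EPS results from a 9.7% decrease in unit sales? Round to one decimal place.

Total contribution margin = 2,010 × R$23.27 = R$46,772.70.
Subtracting fixed costs: EBIT = R$46,772.70 − R$29,500 = R$17,272.70.
After interest of R$7,020.00, pre-tax earnings = R$10,252.70.
DCL = total CM / (EBIT − I) = R$46,772.70 / R$10,252.70 = 4.5620.
EPS therefore changes by 4.5620 × (-9.7%) = -44.3%.

-44.3%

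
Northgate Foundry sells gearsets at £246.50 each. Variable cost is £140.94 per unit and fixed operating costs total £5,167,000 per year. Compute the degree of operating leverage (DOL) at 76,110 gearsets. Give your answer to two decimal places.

Contribution at this volume is 76,110 × £105.56 = £8,034,171.60.
EBIT = £8,034,171.60 − £5,167,000 = £2,867,171.60.
So DOL = total CM / EBIT = £8,034,171.60 / £2,867,171.60 = 2.8021.

2.80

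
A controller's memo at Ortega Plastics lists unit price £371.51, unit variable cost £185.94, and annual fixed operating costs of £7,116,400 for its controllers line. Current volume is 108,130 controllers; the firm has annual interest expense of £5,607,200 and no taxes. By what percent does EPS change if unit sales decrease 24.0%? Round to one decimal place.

-65.6%

At 108,130 units, contribution = 108,130 × £185.57 = £20,065,684.10.
EBIT = £20,065,684.10 − £7,116,400 = £12,949,284.10.
Interest = £5,607,200.00, so EBIT − I = £7,342,084.10.
Degree of combined leverage = contribution ÷ (EBIT − I) = £20,065,684.10 ÷ £7,342,084.10 = 2.7330.
EPS therefore changes by 2.7330 × (-24.0%) = -65.6%.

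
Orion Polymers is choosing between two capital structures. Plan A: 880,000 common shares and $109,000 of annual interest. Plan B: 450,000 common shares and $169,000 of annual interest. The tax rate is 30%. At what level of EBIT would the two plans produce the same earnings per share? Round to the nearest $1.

$231,791

At indifference, (EBIT − 109,000)(1 − t)/880,000 = (EBIT − 169,000)(1 − t)/450,000.
The (1 − t) factor cancels: (EBIT − 109,000) × 450,000 = (EBIT − 169,000) × 880,000.
Solving, EBIT = (169,000·880,000 − 109,000·450,000) / (880,000 − 450,000) = 99,670,000,000 / 430,000 = 231,790.70.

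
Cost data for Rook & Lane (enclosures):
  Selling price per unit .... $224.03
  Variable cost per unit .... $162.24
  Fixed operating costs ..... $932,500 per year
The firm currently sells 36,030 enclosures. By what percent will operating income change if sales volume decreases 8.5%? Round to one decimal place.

-14.6%

At 36,030 units, contribution = 36,030 × $61.79 = $2,226,293.70.
EBIT = $2,226,293.70 − $932,500 = $1,293,793.70.
Degree of operating leverage = $2,226,293.70 / $1,293,793.70 = 1.7207.
Operating income changes by 1.7207 × -8.5% = -14.6%.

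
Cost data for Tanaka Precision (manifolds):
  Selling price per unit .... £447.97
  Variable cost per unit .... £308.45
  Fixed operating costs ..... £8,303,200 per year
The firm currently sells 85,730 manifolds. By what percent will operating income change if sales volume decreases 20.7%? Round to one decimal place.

-67.7%

Total contribution margin = 85,730 × £139.52 = £11,961,049.60.
EBIT = £11,961,049.60 − £8,303,200 = £3,657,849.60.
So DOL = total CM / EBIT = £11,961,049.60 / £3,657,849.60 = 3.2700.
Operating income changes by 3.2700 × -20.7% = -67.7%.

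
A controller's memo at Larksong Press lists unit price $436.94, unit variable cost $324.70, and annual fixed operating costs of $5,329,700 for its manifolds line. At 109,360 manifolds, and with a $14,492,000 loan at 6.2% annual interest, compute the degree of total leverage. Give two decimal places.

Total contribution margin = 109,360 × $112.24 = $12,274,566.40.
Operating income = contribution − fixed costs = $12,274,566.40 − $5,329,700 = $6,944,866.40. Interest = $898,504.00.
DOL = $12,274,566.40 ÷ $6,944,866.40 = 1.7674; DFL = $6,944,866.40 ÷ $6,046,362.40 = 1.1486.
Combined leverage = 1.7674 × 1.1486 = 2.0300.

2.03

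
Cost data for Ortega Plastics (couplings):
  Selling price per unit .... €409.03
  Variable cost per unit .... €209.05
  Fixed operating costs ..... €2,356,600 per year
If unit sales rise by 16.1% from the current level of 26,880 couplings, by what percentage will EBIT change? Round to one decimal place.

At 26,880 units, contribution = 26,880 × €199.98 = €5,375,462.40.
Subtracting fixed costs: EBIT = €5,375,462.40 − €2,356,600 = €3,018,862.40.
So DOL = total CM / EBIT = €5,375,462.40 / €3,018,862.40 = 1.7806.
%ΔEBIT = DOL × %ΔSales = 1.7806 × +16.1% = +28.7%.

+28.7%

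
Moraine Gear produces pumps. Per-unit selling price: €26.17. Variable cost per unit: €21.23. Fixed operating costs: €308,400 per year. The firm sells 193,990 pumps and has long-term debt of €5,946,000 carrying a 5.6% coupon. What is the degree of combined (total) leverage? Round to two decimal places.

3.02

Contribution at this volume is 193,990 × €4.94 = €958,310.60.
EBIT = €958,310.60 − €308,400 = €649,910.60. Interest = €332,976.00.
DOL = €958,310.60 ÷ €649,910.60 = 1.4745; DFL = €649,910.60 ÷ €316,934.60 = 2.0506.
DCL = DOL × DFL = 1.4745 × 2.0506 = 3.0236.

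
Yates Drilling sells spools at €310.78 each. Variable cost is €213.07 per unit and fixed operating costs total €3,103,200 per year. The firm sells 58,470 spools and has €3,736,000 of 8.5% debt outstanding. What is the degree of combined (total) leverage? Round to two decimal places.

Total contribution margin = 58,470 × €97.71 = €5,713,103.70.
Operating income = contribution − fixed costs = €5,713,103.70 − €3,103,200 = €2,609,903.70. Interest = €317,560.00.
DOL = €5,713,103.70 ÷ €2,609,903.70 = 2.1890; DFL = €2,609,903.70 ÷ €2,292,343.70 = 1.1385.
Combined leverage = 2.1890 × 1.1385 = 2.4922.

2.49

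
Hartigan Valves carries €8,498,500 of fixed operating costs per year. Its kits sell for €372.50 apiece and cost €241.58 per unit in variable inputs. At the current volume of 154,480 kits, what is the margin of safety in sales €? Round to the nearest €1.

€33,363,451

Unit CM = price − variable cost = €372.50 − €241.58 = €130.92. Break-even units = €8,498,500 ÷ €130.92 = 64,913.69; break-even revenue = 64,913.69 × €372.50 = €24,180,348.69.
Actual sales revenue = 154,480 × €372.50 = €57,543,800.00.
Margin of safety = €57,543,800.00 − €24,180,348.69 = €33,363,451.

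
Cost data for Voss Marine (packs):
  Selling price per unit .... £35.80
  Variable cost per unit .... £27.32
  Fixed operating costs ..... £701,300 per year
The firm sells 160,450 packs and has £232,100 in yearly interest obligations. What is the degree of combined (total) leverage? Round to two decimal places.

At 160,450 units, contribution = 160,450 × £8.48 = £1,360,616.00.
EBIT = £1,360,616.00 − £701,300 = £659,316.00. Interest = £232,100.00.
DOL = £1,360,616.00 ÷ £659,316.00 = 2.0637; DFL = £659,316.00 ÷ £427,216.00 = 1.5433.
Combined leverage = 2.0637 × 1.5433 = 3.1849.

3.18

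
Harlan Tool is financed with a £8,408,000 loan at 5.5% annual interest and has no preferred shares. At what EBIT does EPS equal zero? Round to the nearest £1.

Annual interest = 5.5% × £8,408,000 = £462,440.00.
With no preferred dividends, EPS = 0 when EBIT exactly covers interest, so the financial break-even EBIT is £462,440.00.

£462,440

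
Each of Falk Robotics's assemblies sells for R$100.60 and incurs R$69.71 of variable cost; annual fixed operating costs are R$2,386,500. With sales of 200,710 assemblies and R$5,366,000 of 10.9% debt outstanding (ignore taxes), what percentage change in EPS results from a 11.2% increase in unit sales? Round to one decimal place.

Total contribution margin = 200,710 × R$30.89 = R$6,199,931.90.
Operating income = contribution − fixed costs = R$6,199,931.90 − R$2,386,500 = R$3,813,431.90.
After interest of R$584,894.00, pre-tax earnings = R$3,228,537.90.
Degree of combined leverage = contribution ÷ (EBIT − I) = R$6,199,931.90 ÷ R$3,228,537.90 = 1.9204.
EPS therefore changes by 1.9204 × (+11.2%) = +21.5%.

+21.5%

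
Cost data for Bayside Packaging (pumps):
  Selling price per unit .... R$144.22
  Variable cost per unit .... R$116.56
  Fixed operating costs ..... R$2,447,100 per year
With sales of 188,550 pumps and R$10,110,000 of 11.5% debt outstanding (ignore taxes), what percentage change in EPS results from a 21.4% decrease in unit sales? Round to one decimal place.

Total contribution margin = 188,550 × R$27.66 = R$5,215,293.00.
Subtracting fixed costs: EBIT = R$5,215,293.00 − R$2,447,100 = R$2,768,193.00.
After interest of R$1,162,650.00, pre-tax earnings = R$1,605,543.00.
Degree of combined leverage = contribution ÷ (EBIT − I) = R$5,215,293.00 ÷ R$1,605,543.00 = 3.2483.
EPS therefore changes by 3.2483 × (-21.4%) = -69.5%.

-69.5%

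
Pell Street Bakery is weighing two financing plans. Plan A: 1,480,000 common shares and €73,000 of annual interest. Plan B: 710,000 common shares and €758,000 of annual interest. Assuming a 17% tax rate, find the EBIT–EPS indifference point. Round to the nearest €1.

At indifference, (EBIT − 73,000)(1 − t)/1,480,000 = (EBIT − 758,000)(1 − t)/710,000.
Cancelling (1 − t) and cross-multiplying: 710,000·(EBIT − 73,000) = 1,480,000·(EBIT − 758,000).
EBIT × (1,480,000 − 710,000) = 758,000 × 1,480,000 − 73,000 × 710,000 = 1,070,010,000,000, so EBIT = 1,070,010,000,000 ÷ 770,000 = 1,389,623.38.

€1,389,623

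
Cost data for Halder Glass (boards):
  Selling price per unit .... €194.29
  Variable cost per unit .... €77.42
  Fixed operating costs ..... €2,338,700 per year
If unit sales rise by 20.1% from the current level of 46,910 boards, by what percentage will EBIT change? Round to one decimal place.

Total contribution margin = 46,910 × €116.87 = €5,482,371.70.
Operating income = contribution − fixed costs = €5,482,371.70 − €2,338,700 = €3,143,671.70.
Degree of operating leverage = €5,482,371.70 / €3,143,671.70 = 1.7439.
%ΔEBIT = DOL × %ΔSales = 1.7439 × +20.1% = +35.1%.

+35.1%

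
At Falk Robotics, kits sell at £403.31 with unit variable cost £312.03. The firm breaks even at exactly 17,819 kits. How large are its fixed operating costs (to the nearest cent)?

Unit CM = price − variable cost = £403.31 − £312.03 = £91.28.
Since BE = FC / CM, FC = 17,819 × £91.28 = £1,626,518.32.

£1,626,518.32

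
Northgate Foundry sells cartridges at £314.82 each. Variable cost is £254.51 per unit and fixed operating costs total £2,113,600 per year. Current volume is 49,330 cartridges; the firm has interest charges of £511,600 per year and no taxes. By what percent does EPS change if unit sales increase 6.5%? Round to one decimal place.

At 49,330 units, contribution = 49,330 × £60.31 = £2,975,092.30.
EBIT = £2,975,092.30 − £2,113,600 = £861,492.30.
Interest = £511,600.00, so EBIT − I = £349,892.30.
DCL = total CM / (EBIT − I) = £2,975,092.30 / £349,892.30 = 8.5029.
EPS therefore changes by 8.5029 × (+6.5%) = +55.3%.

+55.3%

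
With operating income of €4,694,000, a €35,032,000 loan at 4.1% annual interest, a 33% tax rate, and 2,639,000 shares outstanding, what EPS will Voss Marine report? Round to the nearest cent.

€0.83

Interest = €1,436,312.00, so EBT = €4,694,000 − €1,436,312.00 = €3,257,688.00.
Net income = €3,257,688.00 × (1 − 0.33) = €2,182,650.96.
Per share: €2,182,650.96 / 2,639,000 shares = €0.83.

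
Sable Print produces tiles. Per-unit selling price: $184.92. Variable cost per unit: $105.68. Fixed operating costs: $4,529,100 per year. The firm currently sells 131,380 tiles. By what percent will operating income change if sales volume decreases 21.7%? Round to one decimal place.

Contribution at this volume is 131,380 × $79.24 = $10,410,551.20.
Operating income = contribution − fixed costs = $10,410,551.20 − $4,529,100 = $5,881,451.20.
DOL = contribution ÷ EBIT = $10,410,551.20 ÷ $5,881,451.20 = 1.7701.
%ΔEBIT = DOL × %ΔSales = 1.7701 × -21.7% = -38.4%.

-38.4%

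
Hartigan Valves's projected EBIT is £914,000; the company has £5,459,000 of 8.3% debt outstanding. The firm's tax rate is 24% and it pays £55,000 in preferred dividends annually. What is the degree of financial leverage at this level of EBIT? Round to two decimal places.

Interest = £453,097.00.
Preferred dividends grossed up pre-tax: £55,000 / (1 − 0.24) = £72,368.42.
DFL = EBIT ÷ [EBIT − I − D_p/(1−t)] = £914,000 ÷ [£914,000 − £453,097.00 − £72,368.42] = £914,000 ÷ £388,534.58 = 2.3524.

2.35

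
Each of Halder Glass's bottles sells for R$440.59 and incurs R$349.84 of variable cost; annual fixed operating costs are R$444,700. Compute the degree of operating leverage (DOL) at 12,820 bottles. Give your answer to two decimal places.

At 12,820 units, contribution = 12,820 × R$90.75 = R$1,163,415.00.
Operating income = contribution − fixed costs = R$1,163,415.00 − R$444,700 = R$718,715.00.
So DOL = total CM / EBIT = R$1,163,415.00 / R$718,715.00 = 1.6187.

1.62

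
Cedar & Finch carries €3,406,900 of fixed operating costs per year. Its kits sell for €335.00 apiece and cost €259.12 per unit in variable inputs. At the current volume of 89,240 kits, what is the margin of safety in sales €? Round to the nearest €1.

Contribution margin per unit = €335.00 − €259.12 = €75.88. Break-even units = €3,406,900 ÷ €75.88 = 44,898.52; break-even revenue = 44,898.52 × €335.00 = €15,041,005.54.
Current sales = 89,240 × €335.00 = €29,895,400.00.
Margin of safety = €29,895,400.00 − €15,041,005.54 = €14,854,394.

€14,854,394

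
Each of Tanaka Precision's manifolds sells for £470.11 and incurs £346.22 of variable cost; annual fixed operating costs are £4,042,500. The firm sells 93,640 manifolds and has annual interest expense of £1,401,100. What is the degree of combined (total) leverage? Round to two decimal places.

Contribution at this volume is 93,640 × £123.89 = £11,601,059.60.
Operating income = contribution − fixed costs = £11,601,059.60 − £4,042,500 = £7,558,559.60. Interest = £1,401,100.00.
DOL = £11,601,059.60 ÷ £7,558,559.60 = 1.5348; DFL = £7,558,559.60 ÷ £6,157,459.60 = 1.2275.
Combined leverage = 1.5348 × 1.2275 = 1.8840.

1.88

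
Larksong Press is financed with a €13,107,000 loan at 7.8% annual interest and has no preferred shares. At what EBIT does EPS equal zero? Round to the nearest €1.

Annual interest = 7.8% × €13,107,000 = €1,022,346.00.
With no preferred dividends, EPS = 0 when EBIT exactly covers interest, so the financial break-even EBIT is €1,022,346.00.

€1,022,346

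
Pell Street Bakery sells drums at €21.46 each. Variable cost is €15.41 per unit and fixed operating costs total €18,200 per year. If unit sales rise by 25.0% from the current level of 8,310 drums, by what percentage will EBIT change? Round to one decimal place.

+39.2%

At 8,310 units, contribution = 8,310 × €6.05 = €50,275.50.
Operating income = contribution − fixed costs = €50,275.50 − €18,200 = €32,075.50.
So DOL = total CM / EBIT = €50,275.50 / €32,075.50 = 1.5674.
So EBIT moves 1.5674 × (+25.0%) = +39.2%.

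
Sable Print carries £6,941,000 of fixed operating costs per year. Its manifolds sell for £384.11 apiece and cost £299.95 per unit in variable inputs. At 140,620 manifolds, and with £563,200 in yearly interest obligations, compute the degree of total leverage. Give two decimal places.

2.73

At 140,620 units, contribution = 140,620 × £84.16 = £11,834,579.20.
Operating income = contribution − fixed costs = £11,834,579.20 − £6,941,000 = £4,893,579.20. Interest = £563,200.00.
DOL = £11,834,579.20 ÷ £4,893,579.20 = 2.4184; DFL = £4,893,579.20 ÷ £4,330,379.20 = 1.1301.
Combined leverage = 2.4184 × 1.1301 = 2.7330.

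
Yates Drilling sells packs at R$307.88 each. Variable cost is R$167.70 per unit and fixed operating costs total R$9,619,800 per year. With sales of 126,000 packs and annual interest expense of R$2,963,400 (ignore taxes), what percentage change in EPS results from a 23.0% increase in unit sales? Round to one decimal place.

+80.0%

Total contribution margin = 126,000 × R$140.18 = R$17,662,680.00.
EBIT = R$17,662,680.00 − R$9,619,800 = R$8,042,880.00.
After interest of R$2,963,400.00, pre-tax earnings = R$5,079,480.00.
DCL = total CM / (EBIT − I) = R$17,662,680.00 / R$5,079,480.00 = 3.4773.
EPS therefore changes by 3.4773 × (+23.0%) = +80.0%.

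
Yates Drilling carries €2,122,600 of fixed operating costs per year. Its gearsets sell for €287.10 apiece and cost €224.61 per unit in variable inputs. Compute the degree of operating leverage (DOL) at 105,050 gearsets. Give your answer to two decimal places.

Contribution at this volume is 105,050 × €62.49 = €6,564,574.50.
Subtracting fixed costs: EBIT = €6,564,574.50 − €2,122,600 = €4,441,974.50.
Degree of operating leverage = €6,564,574.50 / €4,441,974.50 = 1.4779.

1.48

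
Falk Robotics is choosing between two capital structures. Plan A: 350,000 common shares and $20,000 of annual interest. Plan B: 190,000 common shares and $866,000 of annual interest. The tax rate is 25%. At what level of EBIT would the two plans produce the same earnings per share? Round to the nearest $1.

$1,870,625

At indifference, (EBIT − 20,000)(1 − t)/350,000 = (EBIT − 866,000)(1 − t)/190,000.
Cancelling (1 − t) and cross-multiplying: 190,000·(EBIT − 20,000) = 350,000·(EBIT − 866,000).
EBIT × (350,000 − 190,000) = 866,000 × 350,000 − 20,000 × 190,000 = 299,300,000,000, so EBIT = 299,300,000,000 ÷ 160,000 = 1,870,625.00.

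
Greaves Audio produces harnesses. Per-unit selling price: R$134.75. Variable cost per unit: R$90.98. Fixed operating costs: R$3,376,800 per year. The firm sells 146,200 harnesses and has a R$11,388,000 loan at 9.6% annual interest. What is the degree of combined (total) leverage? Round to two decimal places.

3.32

At 146,200 units, contribution = 146,200 × R$43.77 = R$6,399,174.00.
EBIT = R$6,399,174.00 − R$3,376,800 = R$3,022,374.00. Interest = R$1,093,248.00, so EBIT − I = R$1,929,126.00.
Degree of total leverage = total CM / (EBIT − interest) = R$6,399,174.00 / R$1,929,126.00 = 3.3171.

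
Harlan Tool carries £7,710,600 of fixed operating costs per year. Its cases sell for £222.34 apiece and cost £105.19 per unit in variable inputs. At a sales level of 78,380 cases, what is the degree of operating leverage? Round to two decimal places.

Total contribution margin = 78,380 × £117.15 = £9,182,217.00.
Subtracting fixed costs: EBIT = £9,182,217.00 − £7,710,600 = £1,471,617.00.
So DOL = total CM / EBIT = £9,182,217.00 / £1,471,617.00 = 6.2395.

6.24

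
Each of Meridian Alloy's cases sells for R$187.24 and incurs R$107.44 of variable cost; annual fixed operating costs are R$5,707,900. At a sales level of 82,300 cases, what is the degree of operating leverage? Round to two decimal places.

Contribution at this volume is 82,300 × R$79.80 = R$6,567,540.00.
Operating income = contribution − fixed costs = R$6,567,540.00 − R$5,707,900 = R$859,640.00.
So DOL = total CM / EBIT = R$6,567,540.00 / R$859,640.00 = 7.6399.

7.64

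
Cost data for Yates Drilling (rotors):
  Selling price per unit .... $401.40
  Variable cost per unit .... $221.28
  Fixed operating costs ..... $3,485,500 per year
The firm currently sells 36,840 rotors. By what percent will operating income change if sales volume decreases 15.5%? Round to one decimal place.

Total contribution margin = 36,840 × $180.12 = $6,635,620.80.
EBIT = $6,635,620.80 − $3,485,500 = $3,150,120.80.
So DOL = total CM / EBIT = $6,635,620.80 / $3,150,120.80 = 2.1065.
%ΔEBIT = DOL × %ΔSales = 2.1065 × -15.5% = -32.7%.

-32.7%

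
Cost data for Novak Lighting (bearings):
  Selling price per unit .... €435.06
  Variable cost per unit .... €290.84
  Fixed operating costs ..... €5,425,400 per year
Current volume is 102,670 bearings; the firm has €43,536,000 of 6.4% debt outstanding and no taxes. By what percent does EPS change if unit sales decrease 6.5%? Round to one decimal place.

-14.6%

At 102,670 units, contribution = 102,670 × €144.22 = €14,807,067.40.
Subtracting fixed costs: EBIT = €14,807,067.40 − €5,425,400 = €9,381,667.40.
After interest of €2,786,304.00, pre-tax earnings = €6,595,363.40.
DCL = total CM / (EBIT − I) = €14,807,067.40 / €6,595,363.40 = 2.2451.
%ΔEPS = DCL × %ΔSales = 2.2451 × -6.5% = -14.6%.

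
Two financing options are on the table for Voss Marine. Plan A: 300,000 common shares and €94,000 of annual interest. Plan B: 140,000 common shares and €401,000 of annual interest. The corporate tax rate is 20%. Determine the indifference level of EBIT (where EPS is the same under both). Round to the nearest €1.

Set EPS_A = EPS_B: (EBIT − €94,000)(1 − 0.20) ÷ 300,000 = (EBIT − €401,000)(1 − 0.20) ÷ 140,000.
The (1 − t) factor cancels: (EBIT − 94,000) × 140,000 = (EBIT − 401,000) × 300,000.
EBIT × (300,000 − 140,000) = 401,000 × 300,000 − 94,000 × 140,000 = 107,140,000,000, so EBIT = 107,140,000,000 ÷ 160,000 = 669,625.00.

€669,625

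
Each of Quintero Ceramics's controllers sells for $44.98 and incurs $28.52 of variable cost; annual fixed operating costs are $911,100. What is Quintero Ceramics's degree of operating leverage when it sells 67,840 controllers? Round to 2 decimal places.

Total contribution margin = 67,840 × $16.46 = $1,116,646.40.
Subtracting fixed costs: EBIT = $1,116,646.40 − $911,100 = $205,546.40.
DOL = contribution ÷ EBIT = $1,116,646.40 ÷ $205,546.40 = 5.4326.

5.43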